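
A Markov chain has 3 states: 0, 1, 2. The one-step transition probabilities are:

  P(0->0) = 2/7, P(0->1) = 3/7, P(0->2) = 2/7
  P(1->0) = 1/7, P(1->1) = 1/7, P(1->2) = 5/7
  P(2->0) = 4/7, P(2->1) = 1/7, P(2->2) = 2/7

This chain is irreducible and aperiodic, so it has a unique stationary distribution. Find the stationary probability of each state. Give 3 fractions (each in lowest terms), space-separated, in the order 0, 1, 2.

The stationary distribution satisfies pi = pi * P, i.e.:
  pi_0 = 2/7*pi_0 + 1/7*pi_1 + 4/7*pi_2
  pi_1 = 3/7*pi_0 + 1/7*pi_1 + 1/7*pi_2
  pi_2 = 2/7*pi_0 + 5/7*pi_1 + 2/7*pi_2
with normalization: pi_0 + pi_1 + pi_2 = 1.

Using the first 2 balance equations plus normalization, the linear system A*pi = b is:
  [-5/7, 1/7, 4/7] . pi = 0
  [3/7, -6/7, 1/7] . pi = 0
  [1, 1, 1] . pi = 1

Solving yields:
  pi_0 = 25/69
  pi_1 = 17/69
  pi_2 = 9/23

Verification (pi * P):
  25/69*2/7 + 17/69*1/7 + 9/23*4/7 = 25/69 = pi_0  (ok)
  25/69*3/7 + 17/69*1/7 + 9/23*1/7 = 17/69 = pi_1  (ok)
  25/69*2/7 + 17/69*5/7 + 9/23*2/7 = 9/23 = pi_2  (ok)

Answer: 25/69 17/69 9/23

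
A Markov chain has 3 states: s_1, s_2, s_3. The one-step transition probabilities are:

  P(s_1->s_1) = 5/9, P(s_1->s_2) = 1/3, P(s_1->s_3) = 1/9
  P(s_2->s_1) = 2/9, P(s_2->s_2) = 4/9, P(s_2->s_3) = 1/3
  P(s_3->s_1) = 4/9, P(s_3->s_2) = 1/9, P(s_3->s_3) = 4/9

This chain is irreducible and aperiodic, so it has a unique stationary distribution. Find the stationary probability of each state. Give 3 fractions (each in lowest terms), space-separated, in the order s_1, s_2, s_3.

Answer: 11/26 4/13 7/26

Derivation:
The stationary distribution satisfies pi = pi * P, i.e.:
  pi_s_1 = 5/9*pi_s_1 + 2/9*pi_s_2 + 4/9*pi_s_3
  pi_s_2 = 1/3*pi_s_1 + 4/9*pi_s_2 + 1/9*pi_s_3
  pi_s_3 = 1/9*pi_s_1 + 1/3*pi_s_2 + 4/9*pi_s_3
with normalization: pi_s_1 + pi_s_2 + pi_s_3 = 1.

Using the first 2 balance equations plus normalization, the linear system A*pi = b is:
  [-4/9, 2/9, 4/9] . pi = 0
  [1/3, -5/9, 1/9] . pi = 0
  [1, 1, 1] . pi = 1

Solving yields:
  pi_s_1 = 11/26
  pi_s_2 = 4/13
  pi_s_3 = 7/26

Verification (pi * P):
  11/26*5/9 + 4/13*2/9 + 7/26*4/9 = 11/26 = pi_s_1  (ok)
  11/26*1/3 + 4/13*4/9 + 7/26*1/9 = 4/13 = pi_s_2  (ok)
  11/26*1/9 + 4/13*1/3 + 7/26*4/9 = 7/26 = pi_s_3  (ok)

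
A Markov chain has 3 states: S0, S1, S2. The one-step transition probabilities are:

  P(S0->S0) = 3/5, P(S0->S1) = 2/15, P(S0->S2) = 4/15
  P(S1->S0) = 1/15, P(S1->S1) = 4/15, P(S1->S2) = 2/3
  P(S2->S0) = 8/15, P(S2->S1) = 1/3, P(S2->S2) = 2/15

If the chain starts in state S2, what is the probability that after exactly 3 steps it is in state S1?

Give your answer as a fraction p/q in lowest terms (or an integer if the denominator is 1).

Computing P^3 by repeated multiplication:
P^1 =
  S0: [3/5, 2/15, 4/15]
  S1: [1/15, 4/15, 2/3]
  S2: [8/15, 1/3, 2/15]
P^2 =
  S0: [23/45, 46/225, 64/225]
  S1: [31/75, 68/225, 64/225]
  S2: [31/75, 46/225, 86/225]
P^3 =
  S0: [59/125, 734/3375, 1048/3375]
  S1: [1417/3375, 778/3375, 236/675]
  S2: [1571/3375, 32/135, 1004/3375]

(P^3)[S2 -> S1] = 32/135

Answer: 32/135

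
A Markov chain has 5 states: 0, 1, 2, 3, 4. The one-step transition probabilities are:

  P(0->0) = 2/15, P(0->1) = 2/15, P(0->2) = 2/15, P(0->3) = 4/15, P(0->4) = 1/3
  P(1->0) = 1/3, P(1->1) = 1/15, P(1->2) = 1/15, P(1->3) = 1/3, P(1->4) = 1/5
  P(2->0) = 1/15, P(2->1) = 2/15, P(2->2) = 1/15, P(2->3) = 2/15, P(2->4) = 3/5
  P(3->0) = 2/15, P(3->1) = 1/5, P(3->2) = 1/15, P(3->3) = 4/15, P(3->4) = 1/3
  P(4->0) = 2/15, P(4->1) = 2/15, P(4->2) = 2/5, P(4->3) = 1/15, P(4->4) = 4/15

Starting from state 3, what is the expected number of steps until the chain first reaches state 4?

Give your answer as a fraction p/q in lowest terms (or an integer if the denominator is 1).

Let h_i = expected steps to first reach 4 from state i.
Boundary: h_4 = 0.
First-step equations for the other states:
  h_0 = 1 + 2/15*h_0 + 2/15*h_1 + 2/15*h_2 + 4/15*h_3 + 1/3*h_4
  h_1 = 1 + 1/3*h_0 + 1/15*h_1 + 1/15*h_2 + 1/3*h_3 + 1/5*h_4
  h_2 = 1 + 1/15*h_0 + 2/15*h_1 + 1/15*h_2 + 2/15*h_3 + 3/5*h_4
  h_3 = 1 + 2/15*h_0 + 1/5*h_1 + 1/15*h_2 + 4/15*h_3 + 1/3*h_4

Substituting h_4 = 0 and rearranging gives the linear system (I - Q) h = 1:
  [13/15, -2/15, -2/15, -4/15] . (h_0, h_1, h_2, h_3) = 1
  [-1/3, 14/15, -1/15, -1/3] . (h_0, h_1, h_2, h_3) = 1
  [-1/15, -2/15, 14/15, -2/15] . (h_0, h_1, h_2, h_3) = 1
  [-2/15, -1/5, -1/15, 11/15] . (h_0, h_1, h_2, h_3) = 1

Solving yields:
  h_0 = 5685/1939
  h_1 = 6495/1939
  h_2 = 4245/1939
  h_3 = 5835/1939

Starting state is 3, so the expected hitting time is h_3 = 5835/1939.

Answer: 5835/1939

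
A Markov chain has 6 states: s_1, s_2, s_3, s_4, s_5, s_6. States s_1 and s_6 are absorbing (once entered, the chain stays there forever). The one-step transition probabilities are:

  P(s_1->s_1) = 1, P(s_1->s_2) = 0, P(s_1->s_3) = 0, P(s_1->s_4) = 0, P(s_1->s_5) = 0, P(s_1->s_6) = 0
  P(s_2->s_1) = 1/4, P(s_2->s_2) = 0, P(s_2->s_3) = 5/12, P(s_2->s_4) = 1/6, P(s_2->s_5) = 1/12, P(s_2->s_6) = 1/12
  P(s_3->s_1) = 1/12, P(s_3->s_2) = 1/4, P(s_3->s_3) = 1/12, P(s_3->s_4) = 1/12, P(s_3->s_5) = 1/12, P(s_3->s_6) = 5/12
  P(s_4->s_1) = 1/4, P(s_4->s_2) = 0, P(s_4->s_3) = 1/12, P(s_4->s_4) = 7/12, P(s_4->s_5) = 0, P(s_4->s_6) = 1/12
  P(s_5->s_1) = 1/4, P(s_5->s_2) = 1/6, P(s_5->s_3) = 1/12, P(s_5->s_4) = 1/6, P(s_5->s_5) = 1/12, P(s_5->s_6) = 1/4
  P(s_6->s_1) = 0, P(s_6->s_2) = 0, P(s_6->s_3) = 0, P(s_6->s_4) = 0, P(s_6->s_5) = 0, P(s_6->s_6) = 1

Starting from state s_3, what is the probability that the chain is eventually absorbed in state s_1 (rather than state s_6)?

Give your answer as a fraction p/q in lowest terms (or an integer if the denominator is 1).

Let a_i = P(absorbed in s_1 | start in state i).
Boundary conditions: a_s_1 = 1, a_s_6 = 0.
For each transient state i, a_i = sum_j P(i->j) * a_j:
  a_s_2 = 1/4*a_s_1 + 0*a_s_2 + 5/12*a_s_3 + 1/6*a_s_4 + 1/12*a_s_5 + 1/12*a_s_6
  a_s_3 = 1/12*a_s_1 + 1/4*a_s_2 + 1/12*a_s_3 + 1/12*a_s_4 + 1/12*a_s_5 + 5/12*a_s_6
  a_s_4 = 1/4*a_s_1 + 0*a_s_2 + 1/12*a_s_3 + 7/12*a_s_4 + 0*a_s_5 + 1/12*a_s_6
  a_s_5 = 1/4*a_s_1 + 1/6*a_s_2 + 1/12*a_s_3 + 1/6*a_s_4 + 1/12*a_s_5 + 1/4*a_s_6

Substituting a_s_1 = 1 and a_s_6 = 0, rearrange to (I - Q) a = r where r[i] = P(i -> s_1):
  [1, -5/12, -1/6, -1/12] . (a_s_2, a_s_3, a_s_4, a_s_5) = 1/4
  [-1/4, 11/12, -1/12, -1/12] . (a_s_2, a_s_3, a_s_4, a_s_5) = 1/12
  [0, -1/12, 5/12, 0] . (a_s_2, a_s_3, a_s_4, a_s_5) = 1/4
  [-1/6, -1/12, -1/6, 11/12] . (a_s_2, a_s_3, a_s_4, a_s_5) = 1/4

Solving yields:
  a_s_2 = 1646/2985
  a_s_3 = 209/597
  a_s_4 = 400/597
  a_s_5 = 524/995

Starting state is s_3, so the absorption probability is a_s_3 = 209/597.

Answer: 209/597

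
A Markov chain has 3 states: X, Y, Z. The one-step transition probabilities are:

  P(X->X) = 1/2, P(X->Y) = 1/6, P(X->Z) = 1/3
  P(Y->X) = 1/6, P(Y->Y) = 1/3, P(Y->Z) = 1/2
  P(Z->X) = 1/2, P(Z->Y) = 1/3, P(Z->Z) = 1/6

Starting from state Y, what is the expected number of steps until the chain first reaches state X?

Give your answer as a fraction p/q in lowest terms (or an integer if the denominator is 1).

Answer: 24/7

Derivation:
Let h_i = expected steps to first reach X from state i.
Boundary: h_X = 0.
First-step equations for the other states:
  h_Y = 1 + 1/6*h_X + 1/3*h_Y + 1/2*h_Z
  h_Z = 1 + 1/2*h_X + 1/3*h_Y + 1/6*h_Z

Substituting h_X = 0 and rearranging gives the linear system (I - Q) h = 1:
  [2/3, -1/2] . (h_Y, h_Z) = 1
  [-1/3, 5/6] . (h_Y, h_Z) = 1

Solving yields:
  h_Y = 24/7
  h_Z = 18/7

Starting state is Y, so the expected hitting time is h_Y = 24/7.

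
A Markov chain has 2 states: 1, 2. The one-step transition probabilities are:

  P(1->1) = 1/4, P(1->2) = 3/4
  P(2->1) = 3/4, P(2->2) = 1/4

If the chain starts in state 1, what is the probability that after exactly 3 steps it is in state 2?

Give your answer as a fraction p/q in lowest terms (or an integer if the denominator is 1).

Answer: 9/16

Derivation:
Computing P^3 by repeated multiplication:
P^1 =
  1: [1/4, 3/4]
  2: [3/4, 1/4]
P^2 =
  1: [5/8, 3/8]
  2: [3/8, 5/8]
P^3 =
  1: [7/16, 9/16]
  2: [9/16, 7/16]

(P^3)[1 -> 2] = 9/16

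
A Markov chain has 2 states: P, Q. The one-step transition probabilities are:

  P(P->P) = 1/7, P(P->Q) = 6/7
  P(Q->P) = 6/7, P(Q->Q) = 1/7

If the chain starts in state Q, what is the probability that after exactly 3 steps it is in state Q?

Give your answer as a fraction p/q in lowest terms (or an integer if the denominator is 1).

Computing P^3 by repeated multiplication:
P^1 =
  P: [1/7, 6/7]
  Q: [6/7, 1/7]
P^2 =
  P: [37/49, 12/49]
  Q: [12/49, 37/49]
P^3 =
  P: [109/343, 234/343]
  Q: [234/343, 109/343]

(P^3)[Q -> Q] = 109/343

Answer: 109/343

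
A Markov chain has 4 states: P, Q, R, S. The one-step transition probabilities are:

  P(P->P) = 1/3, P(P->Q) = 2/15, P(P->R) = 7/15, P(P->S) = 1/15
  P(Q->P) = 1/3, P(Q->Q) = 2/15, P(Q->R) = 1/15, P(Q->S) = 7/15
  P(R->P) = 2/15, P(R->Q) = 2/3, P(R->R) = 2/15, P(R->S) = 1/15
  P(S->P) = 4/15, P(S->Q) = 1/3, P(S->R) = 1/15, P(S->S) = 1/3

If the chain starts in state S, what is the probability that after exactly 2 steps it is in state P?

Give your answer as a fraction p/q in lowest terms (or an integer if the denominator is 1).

Computing P^2 by repeated multiplication:
P^1 =
  P: [1/3, 2/15, 7/15, 1/15]
  Q: [1/3, 2/15, 1/15, 7/15]
  R: [2/15, 2/3, 2/15, 1/15]
  S: [4/15, 1/3, 1/15, 1/3]
P^2 =
  P: [53/225, 89/225, 52/225, 31/225]
  Q: [13/45, 59/225, 46/225, 11/45]
  R: [68/225, 49/225, 29/225, 79/225]
  S: [67/225, 53/225, 8/45, 13/45]

(P^2)[S -> P] = 67/225

Answer: 67/225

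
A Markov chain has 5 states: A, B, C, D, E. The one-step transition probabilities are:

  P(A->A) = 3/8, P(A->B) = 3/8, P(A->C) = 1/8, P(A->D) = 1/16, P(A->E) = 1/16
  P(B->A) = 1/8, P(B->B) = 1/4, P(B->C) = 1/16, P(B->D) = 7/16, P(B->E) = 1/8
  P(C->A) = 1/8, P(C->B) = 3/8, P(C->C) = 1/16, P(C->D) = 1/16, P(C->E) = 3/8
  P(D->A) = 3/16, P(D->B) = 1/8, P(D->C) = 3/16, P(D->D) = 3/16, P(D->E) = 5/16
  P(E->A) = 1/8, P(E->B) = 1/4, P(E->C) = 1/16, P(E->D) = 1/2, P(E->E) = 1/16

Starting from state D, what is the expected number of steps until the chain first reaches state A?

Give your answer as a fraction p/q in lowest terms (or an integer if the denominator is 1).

Let h_i = expected steps to first reach A from state i.
Boundary: h_A = 0.
First-step equations for the other states:
  h_B = 1 + 1/8*h_A + 1/4*h_B + 1/16*h_C + 7/16*h_D + 1/8*h_E
  h_C = 1 + 1/8*h_A + 3/8*h_B + 1/16*h_C + 1/16*h_D + 3/8*h_E
  h_D = 1 + 3/16*h_A + 1/8*h_B + 3/16*h_C + 3/16*h_D + 5/16*h_E
  h_E = 1 + 1/8*h_A + 1/4*h_B + 1/16*h_C + 1/2*h_D + 1/16*h_E

Substituting h_A = 0 and rearranging gives the linear system (I - Q) h = 1:
  [3/4, -1/16, -7/16, -1/8] . (h_B, h_C, h_D, h_E) = 1
  [-3/8, 15/16, -1/16, -3/8] . (h_B, h_C, h_D, h_E) = 1
  [-1/8, -3/16, 13/16, -5/16] . (h_B, h_C, h_D, h_E) = 1
  [-1/4, -1/16, -1/2, 15/16] . (h_B, h_C, h_D, h_E) = 1

Solving yields:
  h_B = 44704/6507
  h_C = 45488/6507
  h_D = 14176/2169
  h_E = 44576/6507

Starting state is D, so the expected hitting time is h_D = 14176/2169.

Answer: 14176/2169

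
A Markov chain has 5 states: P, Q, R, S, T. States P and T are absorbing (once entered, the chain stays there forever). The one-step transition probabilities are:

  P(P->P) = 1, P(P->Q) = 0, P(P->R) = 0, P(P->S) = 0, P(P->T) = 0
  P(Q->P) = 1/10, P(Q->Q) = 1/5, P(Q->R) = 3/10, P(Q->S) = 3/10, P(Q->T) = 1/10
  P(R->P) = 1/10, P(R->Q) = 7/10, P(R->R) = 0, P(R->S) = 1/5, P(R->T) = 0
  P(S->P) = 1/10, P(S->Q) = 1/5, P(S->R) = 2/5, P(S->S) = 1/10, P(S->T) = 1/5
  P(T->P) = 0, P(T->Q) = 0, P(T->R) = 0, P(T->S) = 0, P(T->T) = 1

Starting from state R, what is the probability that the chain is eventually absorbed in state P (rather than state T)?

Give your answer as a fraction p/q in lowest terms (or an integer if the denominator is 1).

Answer: 170/311

Derivation:
Let a_i = P(absorbed in P | start in state i).
Boundary conditions: a_P = 1, a_T = 0.
For each transient state i, a_i = sum_j P(i->j) * a_j:
  a_Q = 1/10*a_P + 1/5*a_Q + 3/10*a_R + 3/10*a_S + 1/10*a_T
  a_R = 1/10*a_P + 7/10*a_Q + 0*a_R + 1/5*a_S + 0*a_T
  a_S = 1/10*a_P + 1/5*a_Q + 2/5*a_R + 1/10*a_S + 1/5*a_T

Substituting a_P = 1 and a_T = 0, rearrange to (I - Q) a = r where r[i] = P(i -> P):
  [4/5, -3/10, -3/10] . (a_Q, a_R, a_S) = 1/10
  [-7/10, 1, -1/5] . (a_Q, a_R, a_S) = 1/10
  [-1/5, -2/5, 9/10] . (a_Q, a_R, a_S) = 1/10

Solving yields:
  a_Q = 157/311
  a_R = 170/311
  a_S = 145/311

Starting state is R, so the absorption probability is a_R = 170/311.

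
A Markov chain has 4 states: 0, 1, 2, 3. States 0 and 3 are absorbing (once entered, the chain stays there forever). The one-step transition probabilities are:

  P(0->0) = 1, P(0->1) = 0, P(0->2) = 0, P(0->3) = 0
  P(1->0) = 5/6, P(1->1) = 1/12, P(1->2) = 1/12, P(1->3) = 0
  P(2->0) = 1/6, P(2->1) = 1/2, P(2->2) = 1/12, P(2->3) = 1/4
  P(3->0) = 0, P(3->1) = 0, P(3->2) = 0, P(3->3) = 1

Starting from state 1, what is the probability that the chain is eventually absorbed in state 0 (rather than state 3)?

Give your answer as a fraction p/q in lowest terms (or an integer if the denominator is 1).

Let a_i = P(absorbed in 0 | start in state i).
Boundary conditions: a_0 = 1, a_3 = 0.
For each transient state i, a_i = sum_j P(i->j) * a_j:
  a_1 = 5/6*a_0 + 1/12*a_1 + 1/12*a_2 + 0*a_3
  a_2 = 1/6*a_0 + 1/2*a_1 + 1/12*a_2 + 1/4*a_3

Substituting a_0 = 1 and a_3 = 0, rearrange to (I - Q) a = r where r[i] = P(i -> 0):
  [11/12, -1/12] . (a_1, a_2) = 5/6
  [-1/2, 11/12] . (a_1, a_2) = 1/6

Solving yields:
  a_1 = 112/115
  a_2 = 82/115

Starting state is 1, so the absorption probability is a_1 = 112/115.

Answer: 112/115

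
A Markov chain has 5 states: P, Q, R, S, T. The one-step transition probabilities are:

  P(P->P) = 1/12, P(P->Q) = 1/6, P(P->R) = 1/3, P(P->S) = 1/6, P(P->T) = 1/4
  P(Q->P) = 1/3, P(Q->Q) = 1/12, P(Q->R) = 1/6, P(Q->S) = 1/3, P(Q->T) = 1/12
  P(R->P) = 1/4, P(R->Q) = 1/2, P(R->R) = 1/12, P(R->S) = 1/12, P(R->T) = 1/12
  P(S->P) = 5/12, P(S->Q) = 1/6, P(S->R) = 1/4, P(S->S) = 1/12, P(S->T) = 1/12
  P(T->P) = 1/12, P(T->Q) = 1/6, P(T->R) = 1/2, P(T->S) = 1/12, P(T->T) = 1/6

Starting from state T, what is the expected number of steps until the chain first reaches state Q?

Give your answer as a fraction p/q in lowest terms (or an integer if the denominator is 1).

Let h_i = expected steps to first reach Q from state i.
Boundary: h_Q = 0.
First-step equations for the other states:
  h_P = 1 + 1/12*h_P + 1/6*h_Q + 1/3*h_R + 1/6*h_S + 1/4*h_T
  h_R = 1 + 1/4*h_P + 1/2*h_Q + 1/12*h_R + 1/12*h_S + 1/12*h_T
  h_S = 1 + 5/12*h_P + 1/6*h_Q + 1/4*h_R + 1/12*h_S + 1/12*h_T
  h_T = 1 + 1/12*h_P + 1/6*h_Q + 1/2*h_R + 1/12*h_S + 1/6*h_T

Substituting h_Q = 0 and rearranging gives the linear system (I - Q) h = 1:
  [11/12, -1/3, -1/6, -1/4] . (h_P, h_R, h_S, h_T) = 1
  [-1/4, 11/12, -1/12, -1/12] . (h_P, h_R, h_S, h_T) = 1
  [-5/12, -1/4, 11/12, -1/12] . (h_P, h_R, h_S, h_T) = 1
  [-1/12, -1/2, -1/12, 5/6] . (h_P, h_R, h_S, h_T) = 1

Solving yields:
  h_P = 1271/331
  h_R = 937/331
  h_S = 1305/331
  h_T = 1217/331

Starting state is T, so the expected hitting time is h_T = 1217/331.

Answer: 1217/331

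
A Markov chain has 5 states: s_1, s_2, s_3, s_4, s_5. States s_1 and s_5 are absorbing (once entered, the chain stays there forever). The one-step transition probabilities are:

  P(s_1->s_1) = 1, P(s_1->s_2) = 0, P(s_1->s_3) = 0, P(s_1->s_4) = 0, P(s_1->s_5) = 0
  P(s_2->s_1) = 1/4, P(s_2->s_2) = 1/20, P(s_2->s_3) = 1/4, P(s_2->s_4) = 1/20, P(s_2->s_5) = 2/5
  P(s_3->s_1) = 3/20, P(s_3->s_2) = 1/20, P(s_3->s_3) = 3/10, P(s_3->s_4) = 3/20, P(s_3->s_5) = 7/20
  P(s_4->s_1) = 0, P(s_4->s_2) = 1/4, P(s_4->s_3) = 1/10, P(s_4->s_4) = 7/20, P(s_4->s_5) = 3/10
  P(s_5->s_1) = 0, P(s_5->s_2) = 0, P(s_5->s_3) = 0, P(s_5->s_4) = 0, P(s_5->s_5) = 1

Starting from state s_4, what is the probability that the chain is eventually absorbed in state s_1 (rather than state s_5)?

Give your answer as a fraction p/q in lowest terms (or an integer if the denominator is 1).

Let a_i = P(absorbed in s_1 | start in state i).
Boundary conditions: a_s_1 = 1, a_s_5 = 0.
For each transient state i, a_i = sum_j P(i->j) * a_j:
  a_s_2 = 1/4*a_s_1 + 1/20*a_s_2 + 1/4*a_s_3 + 1/20*a_s_4 + 2/5*a_s_5
  a_s_3 = 3/20*a_s_1 + 1/20*a_s_2 + 3/10*a_s_3 + 3/20*a_s_4 + 7/20*a_s_5
  a_s_4 = 0*a_s_1 + 1/4*a_s_2 + 1/10*a_s_3 + 7/20*a_s_4 + 3/10*a_s_5

Substituting a_s_1 = 1 and a_s_5 = 0, rearrange to (I - Q) a = r where r[i] = P(i -> s_1):
  [19/20, -1/4, -1/20] . (a_s_2, a_s_3, a_s_4) = 1/4
  [-1/20, 7/10, -3/20] . (a_s_2, a_s_3, a_s_4) = 3/20
  [-1/4, -1/10, 13/20] . (a_s_2, a_s_3, a_s_4) = 0

Solving yields:
  a_s_2 = 1081/3132
  a_s_3 = 433/1566
  a_s_4 = 61/348

Starting state is s_4, so the absorption probability is a_s_4 = 61/348.

Answer: 61/348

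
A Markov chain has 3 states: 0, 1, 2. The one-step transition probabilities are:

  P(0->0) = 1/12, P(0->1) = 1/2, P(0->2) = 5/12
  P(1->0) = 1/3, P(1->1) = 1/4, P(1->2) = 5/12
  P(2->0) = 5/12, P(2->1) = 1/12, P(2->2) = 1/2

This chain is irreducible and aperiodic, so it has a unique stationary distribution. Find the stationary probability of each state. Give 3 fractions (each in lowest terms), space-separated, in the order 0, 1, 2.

Answer: 49/165 41/165 5/11

Derivation:
The stationary distribution satisfies pi = pi * P, i.e.:
  pi_0 = 1/12*pi_0 + 1/3*pi_1 + 5/12*pi_2
  pi_1 = 1/2*pi_0 + 1/4*pi_1 + 1/12*pi_2
  pi_2 = 5/12*pi_0 + 5/12*pi_1 + 1/2*pi_2
with normalization: pi_0 + pi_1 + pi_2 = 1.

Using the first 2 balance equations plus normalization, the linear system A*pi = b is:
  [-11/12, 1/3, 5/12] . pi = 0
  [1/2, -3/4, 1/12] . pi = 0
  [1, 1, 1] . pi = 1

Solving yields:
  pi_0 = 49/165
  pi_1 = 41/165
  pi_2 = 5/11

Verification (pi * P):
  49/165*1/12 + 41/165*1/3 + 5/11*5/12 = 49/165 = pi_0  (ok)
  49/165*1/2 + 41/165*1/4 + 5/11*1/12 = 41/165 = pi_1  (ok)
  49/165*5/12 + 41/165*5/12 + 5/11*1/2 = 5/11 = pi_2  (ok)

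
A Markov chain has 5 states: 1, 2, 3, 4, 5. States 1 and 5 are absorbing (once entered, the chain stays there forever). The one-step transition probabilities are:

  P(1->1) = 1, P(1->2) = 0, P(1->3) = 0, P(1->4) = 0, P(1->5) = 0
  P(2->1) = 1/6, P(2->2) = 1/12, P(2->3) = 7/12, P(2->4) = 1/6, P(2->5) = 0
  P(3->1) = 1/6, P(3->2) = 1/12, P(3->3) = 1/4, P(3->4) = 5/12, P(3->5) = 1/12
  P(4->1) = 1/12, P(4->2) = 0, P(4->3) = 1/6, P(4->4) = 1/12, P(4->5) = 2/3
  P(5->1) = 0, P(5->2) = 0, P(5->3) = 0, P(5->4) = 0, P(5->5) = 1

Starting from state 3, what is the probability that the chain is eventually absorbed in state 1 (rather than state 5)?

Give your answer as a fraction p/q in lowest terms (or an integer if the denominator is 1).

Let a_i = P(absorbed in 1 | start in state i).
Boundary conditions: a_1 = 1, a_5 = 0.
For each transient state i, a_i = sum_j P(i->j) * a_j:
  a_2 = 1/6*a_1 + 1/12*a_2 + 7/12*a_3 + 1/6*a_4 + 0*a_5
  a_3 = 1/6*a_1 + 1/12*a_2 + 1/4*a_3 + 5/12*a_4 + 1/12*a_5
  a_4 = 1/12*a_1 + 0*a_2 + 1/6*a_3 + 1/12*a_4 + 2/3*a_5

Substituting a_1 = 1 and a_5 = 0, rearrange to (I - Q) a = r where r[i] = P(i -> 1):
  [11/12, -7/12, -1/6] . (a_2, a_3, a_4) = 1/6
  [-1/12, 3/4, -5/12] . (a_2, a_3, a_4) = 1/6
  [0, -1/6, 11/12] . (a_2, a_3, a_4) = 1/12

Solving yields:
  a_2 = 393/898
  a_3 = 321/898
  a_4 = 70/449

Starting state is 3, so the absorption probability is a_3 = 321/898.

Answer: 321/898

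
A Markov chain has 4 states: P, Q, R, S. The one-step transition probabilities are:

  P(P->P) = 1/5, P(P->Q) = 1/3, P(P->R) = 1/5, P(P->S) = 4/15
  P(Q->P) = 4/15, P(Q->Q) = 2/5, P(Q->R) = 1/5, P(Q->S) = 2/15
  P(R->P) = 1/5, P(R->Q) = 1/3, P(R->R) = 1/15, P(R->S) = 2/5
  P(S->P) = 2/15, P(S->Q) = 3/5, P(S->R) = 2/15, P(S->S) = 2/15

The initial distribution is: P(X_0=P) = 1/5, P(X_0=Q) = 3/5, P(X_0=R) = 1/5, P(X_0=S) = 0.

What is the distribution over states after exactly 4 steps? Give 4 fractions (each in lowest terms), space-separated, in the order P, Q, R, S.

Propagating the distribution step by step (d_{t+1} = d_t * P):
d_0 = (P=1/5, Q=3/5, R=1/5, S=0)
  d_1[P] = 1/5*1/5 + 3/5*4/15 + 1/5*1/5 + 0*2/15 = 6/25
  d_1[Q] = 1/5*1/3 + 3/5*2/5 + 1/5*1/3 + 0*3/5 = 28/75
  d_1[R] = 1/5*1/5 + 3/5*1/5 + 1/5*1/15 + 0*2/15 = 13/75
  d_1[S] = 1/5*4/15 + 3/5*2/15 + 1/5*2/5 + 0*2/15 = 16/75
d_1 = (P=6/25, Q=28/75, R=13/75, S=16/75)
  d_2[P] = 6/25*1/5 + 28/75*4/15 + 13/75*1/5 + 16/75*2/15 = 79/375
  d_2[Q] = 6/25*1/3 + 28/75*2/5 + 13/75*1/3 + 16/75*3/5 = 467/1125
  d_2[R] = 6/25*1/5 + 28/75*1/5 + 13/75*1/15 + 16/75*2/15 = 61/375
  d_2[S] = 6/25*4/15 + 28/75*2/15 + 13/75*2/5 + 16/75*2/15 = 238/1125
d_2 = (P=79/375, Q=467/1125, R=61/375, S=238/1125)
  d_3[P] = 79/375*1/5 + 467/1125*4/15 + 61/375*1/5 + 238/1125*2/15 = 3604/16875
  d_3[Q] = 79/375*1/3 + 467/1125*2/5 + 61/375*1/3 + 238/1125*3/5 = 2348/5625
  d_3[R] = 79/375*1/5 + 467/1125*1/5 + 61/375*1/15 + 238/1125*2/15 = 2771/16875
  d_3[S] = 79/375*4/15 + 467/1125*2/15 + 61/375*2/5 + 238/1125*2/15 = 128/625
d_3 = (P=3604/16875, Q=2348/5625, R=2771/16875, S=128/625)
  d_4[P] = 3604/16875*1/5 + 2348/5625*4/15 + 2771/16875*1/5 + 128/625*2/15 = 18071/84375
  d_4[Q] = 3604/16875*1/3 + 2348/5625*2/5 + 2771/16875*1/3 + 128/625*3/5 = 35081/84375
  d_4[R] = 3604/16875*1/5 + 2348/5625*1/5 + 2771/16875*1/15 + 128/625*2/15 = 41627/253125
  d_4[S] = 3604/16875*4/15 + 2348/5625*2/15 + 2771/16875*2/5 + 128/625*2/15 = 52042/253125
d_4 = (P=18071/84375, Q=35081/84375, R=41627/253125, S=52042/253125)

Answer: 18071/84375 35081/84375 41627/253125 52042/253125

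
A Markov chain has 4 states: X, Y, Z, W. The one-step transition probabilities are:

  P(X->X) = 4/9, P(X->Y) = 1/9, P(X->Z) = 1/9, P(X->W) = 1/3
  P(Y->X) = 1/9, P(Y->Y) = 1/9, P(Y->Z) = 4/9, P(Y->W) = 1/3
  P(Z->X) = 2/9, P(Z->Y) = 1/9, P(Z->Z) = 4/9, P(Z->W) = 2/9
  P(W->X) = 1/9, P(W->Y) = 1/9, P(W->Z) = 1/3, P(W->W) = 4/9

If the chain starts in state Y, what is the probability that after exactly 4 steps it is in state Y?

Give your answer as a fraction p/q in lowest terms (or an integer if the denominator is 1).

Answer: 1/9

Derivation:
Computing P^4 by repeated multiplication:
P^1 =
  X: [4/9, 1/9, 1/9, 1/3]
  Y: [1/9, 1/9, 4/9, 1/3]
  Z: [2/9, 1/9, 4/9, 2/9]
  W: [1/9, 1/9, 1/3, 4/9]
P^2 =
  X: [22/81, 1/9, 7/27, 29/81]
  Y: [16/81, 1/9, 10/27, 26/81]
  Z: [19/81, 1/9, 28/81, 25/81]
  W: [5/27, 1/9, 29/81, 28/81]
P^3 =
  X: [56/243, 1/9, 229/729, 251/729]
  Y: [53/243, 1/9, 250/729, 239/729]
  Z: [166/729, 1/9, 242/729, 80/243]
  W: [155/729, 1/9, 251/729, 242/729]
P^4 =
  X: [1462/6561, 1/9, 2161/6561, 2209/6561]
  Y: [1456/6561, 1/9, 2200/6561, 2176/6561]
  Z: [1469/6561, 1/9, 242/729, 2185/6561]
  W: [1445/6561, 1/9, 2209/6561, 242/729]

(P^4)[Y -> Y] = 1/9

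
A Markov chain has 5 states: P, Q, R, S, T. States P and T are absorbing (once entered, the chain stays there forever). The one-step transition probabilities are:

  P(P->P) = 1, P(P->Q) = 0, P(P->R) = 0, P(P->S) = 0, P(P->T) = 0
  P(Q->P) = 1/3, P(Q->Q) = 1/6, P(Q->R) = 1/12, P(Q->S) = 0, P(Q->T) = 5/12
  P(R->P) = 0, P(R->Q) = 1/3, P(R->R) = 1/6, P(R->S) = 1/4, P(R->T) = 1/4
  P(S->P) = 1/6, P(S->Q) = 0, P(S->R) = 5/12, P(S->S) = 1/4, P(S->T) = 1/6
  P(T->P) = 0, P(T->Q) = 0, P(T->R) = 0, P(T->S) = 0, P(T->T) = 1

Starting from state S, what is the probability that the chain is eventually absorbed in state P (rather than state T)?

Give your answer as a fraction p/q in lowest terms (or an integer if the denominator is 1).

Answer: 8/21

Derivation:
Let a_i = P(absorbed in P | start in state i).
Boundary conditions: a_P = 1, a_T = 0.
For each transient state i, a_i = sum_j P(i->j) * a_j:
  a_Q = 1/3*a_P + 1/6*a_Q + 1/12*a_R + 0*a_S + 5/12*a_T
  a_R = 0*a_P + 1/3*a_Q + 1/6*a_R + 1/4*a_S + 1/4*a_T
  a_S = 1/6*a_P + 0*a_Q + 5/12*a_R + 1/4*a_S + 1/6*a_T

Substituting a_P = 1 and a_T = 0, rearrange to (I - Q) a = r where r[i] = P(i -> P):
  [5/6, -1/12, 0] . (a_Q, a_R, a_S) = 1/3
  [-1/3, 5/6, -1/4] . (a_Q, a_R, a_S) = 0
  [0, -5/12, 3/4] . (a_Q, a_R, a_S) = 1/6

Solving yields:
  a_Q = 3/7
  a_R = 2/7
  a_S = 8/21

Starting state is S, so the absorption probability is a_S = 8/21.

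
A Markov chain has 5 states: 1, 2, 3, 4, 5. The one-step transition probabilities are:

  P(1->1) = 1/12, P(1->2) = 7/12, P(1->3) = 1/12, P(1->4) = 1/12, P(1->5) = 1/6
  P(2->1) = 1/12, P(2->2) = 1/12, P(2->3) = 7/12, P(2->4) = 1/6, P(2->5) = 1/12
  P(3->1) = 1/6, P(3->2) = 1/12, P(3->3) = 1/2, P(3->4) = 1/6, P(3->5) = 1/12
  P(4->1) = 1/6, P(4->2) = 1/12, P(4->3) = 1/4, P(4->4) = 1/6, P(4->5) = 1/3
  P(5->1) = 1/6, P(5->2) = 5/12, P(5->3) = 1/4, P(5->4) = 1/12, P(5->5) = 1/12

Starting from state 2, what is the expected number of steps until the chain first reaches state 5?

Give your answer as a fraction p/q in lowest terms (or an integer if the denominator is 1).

Let h_i = expected steps to first reach 5 from state i.
Boundary: h_5 = 0.
First-step equations for the other states:
  h_1 = 1 + 1/12*h_1 + 7/12*h_2 + 1/12*h_3 + 1/12*h_4 + 1/6*h_5
  h_2 = 1 + 1/12*h_1 + 1/12*h_2 + 7/12*h_3 + 1/6*h_4 + 1/12*h_5
  h_3 = 1 + 1/6*h_1 + 1/12*h_2 + 1/2*h_3 + 1/6*h_4 + 1/12*h_5
  h_4 = 1 + 1/6*h_1 + 1/12*h_2 + 1/4*h_3 + 1/6*h_4 + 1/3*h_5

Substituting h_5 = 0 and rearranging gives the linear system (I - Q) h = 1:
  [11/12, -7/12, -1/12, -1/12] . (h_1, h_2, h_3, h_4) = 1
  [-1/12, 11/12, -7/12, -1/6] . (h_1, h_2, h_3, h_4) = 1
  [-1/6, -1/12, 1/2, -1/6] . (h_1, h_2, h_3, h_4) = 1
  [-1/6, -1/12, -1/4, 5/6] . (h_1, h_2, h_3, h_4) = 1

Solving yields:
  h_1 = 2448/347
  h_2 = 2604/347
  h_3 = 2592/347
  h_4 = 1944/347

Starting state is 2, so the expected hitting time is h_2 = 2604/347.

Answer: 2604/347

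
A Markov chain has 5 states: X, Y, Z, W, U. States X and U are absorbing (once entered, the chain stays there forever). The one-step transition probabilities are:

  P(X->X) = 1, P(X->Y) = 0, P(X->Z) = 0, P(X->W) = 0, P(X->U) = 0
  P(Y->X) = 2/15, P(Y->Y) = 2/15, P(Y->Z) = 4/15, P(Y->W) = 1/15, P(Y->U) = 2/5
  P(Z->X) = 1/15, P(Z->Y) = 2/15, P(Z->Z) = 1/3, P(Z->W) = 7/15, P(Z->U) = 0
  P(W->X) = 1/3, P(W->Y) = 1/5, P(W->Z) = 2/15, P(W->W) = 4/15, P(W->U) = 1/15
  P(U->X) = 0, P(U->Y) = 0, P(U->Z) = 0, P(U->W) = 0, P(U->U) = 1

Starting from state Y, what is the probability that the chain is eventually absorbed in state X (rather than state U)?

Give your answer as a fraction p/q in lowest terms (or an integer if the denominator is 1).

Answer: 214/521

Derivation:
Let a_i = P(absorbed in X | start in state i).
Boundary conditions: a_X = 1, a_U = 0.
For each transient state i, a_i = sum_j P(i->j) * a_j:
  a_Y = 2/15*a_X + 2/15*a_Y + 4/15*a_Z + 1/15*a_W + 2/5*a_U
  a_Z = 1/15*a_X + 2/15*a_Y + 1/3*a_Z + 7/15*a_W + 0*a_U
  a_W = 1/3*a_X + 1/5*a_Y + 2/15*a_Z + 4/15*a_W + 1/15*a_U

Substituting a_X = 1 and a_U = 0, rearrange to (I - Q) a = r where r[i] = P(i -> X):
  [13/15, -4/15, -1/15] . (a_Y, a_Z, a_W) = 2/15
  [-2/15, 2/3, -7/15] . (a_Y, a_Z, a_W) = 1/15
  [-1/5, -2/15, 11/15] . (a_Y, a_Z, a_W) = 1/3

Solving yields:
  a_Y = 214/521
  a_Z = 691/1042
  a_W = 358/521

Starting state is Y, so the absorption probability is a_Y = 214/521.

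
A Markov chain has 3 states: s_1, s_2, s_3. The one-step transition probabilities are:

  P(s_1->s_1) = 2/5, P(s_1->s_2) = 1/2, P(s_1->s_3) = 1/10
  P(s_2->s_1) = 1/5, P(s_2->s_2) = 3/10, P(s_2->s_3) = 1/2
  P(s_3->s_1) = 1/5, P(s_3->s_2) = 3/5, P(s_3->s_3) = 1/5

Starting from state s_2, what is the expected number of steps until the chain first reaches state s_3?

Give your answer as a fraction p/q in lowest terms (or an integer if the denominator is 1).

Answer: 5/2

Derivation:
Let h_i = expected steps to first reach s_3 from state i.
Boundary: h_s_3 = 0.
First-step equations for the other states:
  h_s_1 = 1 + 2/5*h_s_1 + 1/2*h_s_2 + 1/10*h_s_3
  h_s_2 = 1 + 1/5*h_s_1 + 3/10*h_s_2 + 1/2*h_s_3

Substituting h_s_3 = 0 and rearranging gives the linear system (I - Q) h = 1:
  [3/5, -1/2] . (h_s_1, h_s_2) = 1
  [-1/5, 7/10] . (h_s_1, h_s_2) = 1

Solving yields:
  h_s_1 = 15/4
  h_s_2 = 5/2

Starting state is s_2, so the expected hitting time is h_s_2 = 5/2.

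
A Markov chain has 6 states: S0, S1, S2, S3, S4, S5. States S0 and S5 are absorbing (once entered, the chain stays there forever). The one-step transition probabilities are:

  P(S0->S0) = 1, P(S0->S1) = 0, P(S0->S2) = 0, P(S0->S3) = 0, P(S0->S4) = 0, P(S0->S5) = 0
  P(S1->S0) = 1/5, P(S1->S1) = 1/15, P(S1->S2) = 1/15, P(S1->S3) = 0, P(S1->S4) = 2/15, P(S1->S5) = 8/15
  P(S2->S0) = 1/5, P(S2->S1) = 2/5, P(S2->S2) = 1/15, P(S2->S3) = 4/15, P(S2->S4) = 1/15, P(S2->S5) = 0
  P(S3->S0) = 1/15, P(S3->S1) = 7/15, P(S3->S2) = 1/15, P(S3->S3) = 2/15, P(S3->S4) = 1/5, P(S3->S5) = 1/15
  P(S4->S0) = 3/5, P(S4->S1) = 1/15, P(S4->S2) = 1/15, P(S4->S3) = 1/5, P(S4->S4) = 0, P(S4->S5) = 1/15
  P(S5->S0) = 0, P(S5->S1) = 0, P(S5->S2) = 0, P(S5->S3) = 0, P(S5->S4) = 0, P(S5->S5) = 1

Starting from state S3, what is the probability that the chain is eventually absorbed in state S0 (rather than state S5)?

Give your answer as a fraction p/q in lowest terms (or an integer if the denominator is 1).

Answer: 7972/16225

Derivation:
Let a_i = P(absorbed in S0 | start in state i).
Boundary conditions: a_S0 = 1, a_S5 = 0.
For each transient state i, a_i = sum_j P(i->j) * a_j:
  a_S1 = 1/5*a_S0 + 1/15*a_S1 + 1/15*a_S2 + 0*a_S3 + 2/15*a_S4 + 8/15*a_S5
  a_S2 = 1/5*a_S0 + 2/5*a_S1 + 1/15*a_S2 + 4/15*a_S3 + 1/15*a_S4 + 0*a_S5
  a_S3 = 1/15*a_S0 + 7/15*a_S1 + 1/15*a_S2 + 2/15*a_S3 + 1/5*a_S4 + 1/15*a_S5
  a_S4 = 3/5*a_S0 + 1/15*a_S1 + 1/15*a_S2 + 1/5*a_S3 + 0*a_S4 + 1/15*a_S5

Substituting a_S0 = 1 and a_S5 = 0, rearrange to (I - Q) a = r where r[i] = P(i -> S0):
  [14/15, -1/15, 0, -2/15] . (a_S1, a_S2, a_S3, a_S4) = 1/5
  [-2/5, 14/15, -4/15, -1/15] . (a_S1, a_S2, a_S3, a_S4) = 1/5
  [-7/15, -1/15, 13/15, -1/5] . (a_S1, a_S2, a_S3, a_S4) = 1/15
  [-1/15, -1/15, -1/5, 1] . (a_S1, a_S2, a_S3, a_S4) = 3/5

Solving yields:
  a_S1 = 5893/16225
  a_S2 = 9161/16225
  a_S3 = 7972/16225
  a_S4 = 12333/16225

Starting state is S3, so the absorption probability is a_S3 = 7972/16225.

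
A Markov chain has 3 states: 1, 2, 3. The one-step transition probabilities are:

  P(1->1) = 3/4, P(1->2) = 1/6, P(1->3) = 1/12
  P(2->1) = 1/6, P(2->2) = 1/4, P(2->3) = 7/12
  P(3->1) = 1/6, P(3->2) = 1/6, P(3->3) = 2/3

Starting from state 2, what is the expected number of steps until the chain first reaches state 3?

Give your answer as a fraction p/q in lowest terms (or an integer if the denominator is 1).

Answer: 60/23

Derivation:
Let h_i = expected steps to first reach 3 from state i.
Boundary: h_3 = 0.
First-step equations for the other states:
  h_1 = 1 + 3/4*h_1 + 1/6*h_2 + 1/12*h_3
  h_2 = 1 + 1/6*h_1 + 1/4*h_2 + 7/12*h_3

Substituting h_3 = 0 and rearranging gives the linear system (I - Q) h = 1:
  [1/4, -1/6] . (h_1, h_2) = 1
  [-1/6, 3/4] . (h_1, h_2) = 1

Solving yields:
  h_1 = 132/23
  h_2 = 60/23

Starting state is 2, so the expected hitting time is h_2 = 60/23.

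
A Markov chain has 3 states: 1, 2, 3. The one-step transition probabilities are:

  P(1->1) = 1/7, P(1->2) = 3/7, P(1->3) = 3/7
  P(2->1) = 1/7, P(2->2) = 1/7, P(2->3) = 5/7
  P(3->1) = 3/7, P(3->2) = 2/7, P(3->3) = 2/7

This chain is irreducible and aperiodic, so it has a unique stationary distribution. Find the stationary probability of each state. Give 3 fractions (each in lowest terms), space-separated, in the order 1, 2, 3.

The stationary distribution satisfies pi = pi * P, i.e.:
  pi_1 = 1/7*pi_1 + 1/7*pi_2 + 3/7*pi_3
  pi_2 = 3/7*pi_1 + 1/7*pi_2 + 2/7*pi_3
  pi_3 = 3/7*pi_1 + 5/7*pi_2 + 2/7*pi_3
with normalization: pi_1 + pi_2 + pi_3 = 1.

Using the first 2 balance equations plus normalization, the linear system A*pi = b is:
  [-6/7, 1/7, 3/7] . pi = 0
  [3/7, -6/7, 2/7] . pi = 0
  [1, 1, 1] . pi = 1

Solving yields:
  pi_1 = 10/37
  pi_2 = 21/74
  pi_3 = 33/74

Verification (pi * P):
  10/37*1/7 + 21/74*1/7 + 33/74*3/7 = 10/37 = pi_1  (ok)
  10/37*3/7 + 21/74*1/7 + 33/74*2/7 = 21/74 = pi_2  (ok)
  10/37*3/7 + 21/74*5/7 + 33/74*2/7 = 33/74 = pi_3  (ok)

Answer: 10/37 21/74 33/74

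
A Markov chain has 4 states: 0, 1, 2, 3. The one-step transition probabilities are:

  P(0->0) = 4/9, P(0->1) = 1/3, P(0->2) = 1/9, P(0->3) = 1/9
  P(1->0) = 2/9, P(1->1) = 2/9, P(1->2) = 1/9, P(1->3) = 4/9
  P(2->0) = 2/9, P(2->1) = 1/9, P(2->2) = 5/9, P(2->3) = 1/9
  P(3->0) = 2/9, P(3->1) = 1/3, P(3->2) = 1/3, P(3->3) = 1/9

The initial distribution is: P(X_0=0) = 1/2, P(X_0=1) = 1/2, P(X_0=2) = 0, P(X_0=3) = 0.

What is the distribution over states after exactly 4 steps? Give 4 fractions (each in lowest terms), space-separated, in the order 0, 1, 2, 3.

Propagating the distribution step by step (d_{t+1} = d_t * P):
d_0 = (0=1/2, 1=1/2, 2=0, 3=0)
  d_1[0] = 1/2*4/9 + 1/2*2/9 + 0*2/9 + 0*2/9 = 1/3
  d_1[1] = 1/2*1/3 + 1/2*2/9 + 0*1/9 + 0*1/3 = 5/18
  d_1[2] = 1/2*1/9 + 1/2*1/9 + 0*5/9 + 0*1/3 = 1/9
  d_1[3] = 1/2*1/9 + 1/2*4/9 + 0*1/9 + 0*1/9 = 5/18
d_1 = (0=1/3, 1=5/18, 2=1/9, 3=5/18)
  d_2[0] = 1/3*4/9 + 5/18*2/9 + 1/9*2/9 + 5/18*2/9 = 8/27
  d_2[1] = 1/3*1/3 + 5/18*2/9 + 1/9*1/9 + 5/18*1/3 = 5/18
  d_2[2] = 1/3*1/9 + 5/18*1/9 + 1/9*5/9 + 5/18*1/3 = 2/9
  d_2[3] = 1/3*1/9 + 5/18*4/9 + 1/9*1/9 + 5/18*1/9 = 11/54
d_2 = (0=8/27, 1=5/18, 2=2/9, 3=11/54)
  d_3[0] = 8/27*4/9 + 5/18*2/9 + 2/9*2/9 + 11/54*2/9 = 70/243
  d_3[1] = 8/27*1/3 + 5/18*2/9 + 2/9*1/9 + 11/54*1/3 = 41/162
  d_3[2] = 8/27*1/9 + 5/18*1/9 + 2/9*5/9 + 11/54*1/3 = 62/243
  d_3[3] = 8/27*1/9 + 5/18*4/9 + 2/9*1/9 + 11/54*1/9 = 11/54
d_3 = (0=70/243, 1=41/162, 2=62/243, 3=11/54)
  d_4[0] = 70/243*4/9 + 41/162*2/9 + 62/243*2/9 + 11/54*2/9 = 626/2187
  d_4[1] = 70/243*1/3 + 41/162*2/9 + 62/243*1/9 + 11/54*1/3 = 1087/4374
  d_4[2] = 70/243*1/9 + 41/162*1/9 + 62/243*5/9 + 11/54*1/3 = 590/2187
  d_4[3] = 70/243*1/9 + 41/162*4/9 + 62/243*1/9 + 11/54*1/9 = 95/486
d_4 = (0=626/2187, 1=1087/4374, 2=590/2187, 3=95/486)

Answer: 626/2187 1087/4374 590/2187 95/486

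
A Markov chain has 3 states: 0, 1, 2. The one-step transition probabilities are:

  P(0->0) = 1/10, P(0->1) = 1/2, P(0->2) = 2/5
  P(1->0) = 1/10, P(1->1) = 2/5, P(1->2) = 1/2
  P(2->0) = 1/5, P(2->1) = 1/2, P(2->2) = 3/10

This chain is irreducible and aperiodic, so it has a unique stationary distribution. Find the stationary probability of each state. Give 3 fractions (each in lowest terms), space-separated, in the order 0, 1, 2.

The stationary distribution satisfies pi = pi * P, i.e.:
  pi_0 = 1/10*pi_0 + 1/10*pi_1 + 1/5*pi_2
  pi_1 = 1/2*pi_0 + 2/5*pi_1 + 1/2*pi_2
  pi_2 = 2/5*pi_0 + 1/2*pi_1 + 3/10*pi_2
with normalization: pi_0 + pi_1 + pi_2 = 1.

Using the first 2 balance equations plus normalization, the linear system A*pi = b is:
  [-9/10, 1/10, 1/5] . pi = 0
  [1/2, -3/5, 1/2] . pi = 0
  [1, 1, 1] . pi = 1

Solving yields:
  pi_0 = 17/121
  pi_1 = 5/11
  pi_2 = 49/121

Verification (pi * P):
  17/121*1/10 + 5/11*1/10 + 49/121*1/5 = 17/121 = pi_0  (ok)
  17/121*1/2 + 5/11*2/5 + 49/121*1/2 = 5/11 = pi_1  (ok)
  17/121*2/5 + 5/11*1/2 + 49/121*3/10 = 49/121 = pi_2  (ok)

Answer: 17/121 5/11 49/121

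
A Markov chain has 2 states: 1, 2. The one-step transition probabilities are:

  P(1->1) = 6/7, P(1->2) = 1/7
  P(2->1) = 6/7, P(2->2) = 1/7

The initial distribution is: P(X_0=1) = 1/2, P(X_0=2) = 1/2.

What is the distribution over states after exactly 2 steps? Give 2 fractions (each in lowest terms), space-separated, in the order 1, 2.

Answer: 6/7 1/7

Derivation:
Propagating the distribution step by step (d_{t+1} = d_t * P):
d_0 = (1=1/2, 2=1/2)
  d_1[1] = 1/2*6/7 + 1/2*6/7 = 6/7
  d_1[2] = 1/2*1/7 + 1/2*1/7 = 1/7
d_1 = (1=6/7, 2=1/7)
  d_2[1] = 6/7*6/7 + 1/7*6/7 = 6/7
  d_2[2] = 6/7*1/7 + 1/7*1/7 = 1/7
d_2 = (1=6/7, 2=1/7)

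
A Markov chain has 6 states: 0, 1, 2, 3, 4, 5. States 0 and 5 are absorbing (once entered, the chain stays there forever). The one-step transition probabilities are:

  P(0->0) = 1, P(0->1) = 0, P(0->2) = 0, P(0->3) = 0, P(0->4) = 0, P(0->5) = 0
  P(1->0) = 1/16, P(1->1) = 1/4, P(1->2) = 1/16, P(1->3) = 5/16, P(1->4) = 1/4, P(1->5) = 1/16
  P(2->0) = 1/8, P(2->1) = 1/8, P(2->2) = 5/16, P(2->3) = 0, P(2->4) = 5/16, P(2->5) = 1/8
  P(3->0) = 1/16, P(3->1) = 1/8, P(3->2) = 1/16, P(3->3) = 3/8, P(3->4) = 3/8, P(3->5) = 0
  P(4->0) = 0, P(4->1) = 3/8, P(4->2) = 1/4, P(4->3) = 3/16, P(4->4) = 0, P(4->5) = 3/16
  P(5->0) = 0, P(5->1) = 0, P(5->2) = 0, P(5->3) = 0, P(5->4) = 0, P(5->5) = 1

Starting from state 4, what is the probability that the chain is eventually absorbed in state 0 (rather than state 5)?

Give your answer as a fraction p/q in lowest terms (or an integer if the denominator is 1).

Let a_i = P(absorbed in 0 | start in state i).
Boundary conditions: a_0 = 1, a_5 = 0.
For each transient state i, a_i = sum_j P(i->j) * a_j:
  a_1 = 1/16*a_0 + 1/4*a_1 + 1/16*a_2 + 5/16*a_3 + 1/4*a_4 + 1/16*a_5
  a_2 = 1/8*a_0 + 1/8*a_1 + 5/16*a_2 + 0*a_3 + 5/16*a_4 + 1/8*a_5
  a_3 = 1/16*a_0 + 1/8*a_1 + 1/16*a_2 + 3/8*a_3 + 3/8*a_4 + 0*a_5
  a_4 = 0*a_0 + 3/8*a_1 + 1/4*a_2 + 3/16*a_3 + 0*a_4 + 3/16*a_5

Substituting a_0 = 1 and a_5 = 0, rearrange to (I - Q) a = r where r[i] = P(i -> 0):
  [3/4, -1/16, -5/16, -1/4] . (a_1, a_2, a_3, a_4) = 1/16
  [-1/8, 11/16, 0, -5/16] . (a_1, a_2, a_3, a_4) = 1/8
  [-1/8, -1/16, 5/8, -3/8] . (a_1, a_2, a_3, a_4) = 1/16
  [-3/8, -1/4, -3/16, 1] . (a_1, a_2, a_3, a_4) = 0

Solving yields:
  a_1 = 1651/4106
  a_2 = 832/2053
  a_3 = 861/2053
  a_4 = 679/2053

Starting state is 4, so the absorption probability is a_4 = 679/2053.

Answer: 679/2053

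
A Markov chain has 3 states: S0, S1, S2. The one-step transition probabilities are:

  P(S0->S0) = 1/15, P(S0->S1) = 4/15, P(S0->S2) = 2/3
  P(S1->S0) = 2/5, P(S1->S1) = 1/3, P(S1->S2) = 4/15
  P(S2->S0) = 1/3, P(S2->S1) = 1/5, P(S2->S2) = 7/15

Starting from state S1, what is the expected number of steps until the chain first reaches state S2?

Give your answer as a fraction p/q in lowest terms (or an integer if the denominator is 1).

Answer: 75/29

Derivation:
Let h_i = expected steps to first reach S2 from state i.
Boundary: h_S2 = 0.
First-step equations for the other states:
  h_S0 = 1 + 1/15*h_S0 + 4/15*h_S1 + 2/3*h_S2
  h_S1 = 1 + 2/5*h_S0 + 1/3*h_S1 + 4/15*h_S2

Substituting h_S2 = 0 and rearranging gives the linear system (I - Q) h = 1:
  [14/15, -4/15] . (h_S0, h_S1) = 1
  [-2/5, 2/3] . (h_S0, h_S1) = 1

Solving yields:
  h_S0 = 105/58
  h_S1 = 75/29

Starting state is S1, so the expected hitting time is h_S1 = 75/29.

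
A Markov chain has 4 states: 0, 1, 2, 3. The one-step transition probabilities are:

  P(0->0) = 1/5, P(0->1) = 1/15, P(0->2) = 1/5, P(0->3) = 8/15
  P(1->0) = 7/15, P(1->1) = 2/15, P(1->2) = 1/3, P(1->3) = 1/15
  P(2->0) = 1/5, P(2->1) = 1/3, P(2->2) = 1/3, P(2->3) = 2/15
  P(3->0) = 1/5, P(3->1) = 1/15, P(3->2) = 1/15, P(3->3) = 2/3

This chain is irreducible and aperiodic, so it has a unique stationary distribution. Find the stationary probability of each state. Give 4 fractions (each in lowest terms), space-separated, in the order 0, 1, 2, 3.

Answer: 237/1019 249/2038 181/1019 953/2038

Derivation:
The stationary distribution satisfies pi = pi * P, i.e.:
  pi_0 = 1/5*pi_0 + 7/15*pi_1 + 1/5*pi_2 + 1/5*pi_3
  pi_1 = 1/15*pi_0 + 2/15*pi_1 + 1/3*pi_2 + 1/15*pi_3
  pi_2 = 1/5*pi_0 + 1/3*pi_1 + 1/3*pi_2 + 1/15*pi_3
  pi_3 = 8/15*pi_0 + 1/15*pi_1 + 2/15*pi_2 + 2/3*pi_3
with normalization: pi_0 + pi_1 + pi_2 + pi_3 = 1.

Using the first 3 balance equations plus normalization, the linear system A*pi = b is:
  [-4/5, 7/15, 1/5, 1/5] . pi = 0
  [1/15, -13/15, 1/3, 1/15] . pi = 0
  [1/5, 1/3, -2/3, 1/15] . pi = 0
  [1, 1, 1, 1] . pi = 1

Solving yields:
  pi_0 = 237/1019
  pi_1 = 249/2038
  pi_2 = 181/1019
  pi_3 = 953/2038

Verification (pi * P):
  237/1019*1/5 + 249/2038*7/15 + 181/1019*1/5 + 953/2038*1/5 = 237/1019 = pi_0  (ok)
  237/1019*1/15 + 249/2038*2/15 + 181/1019*1/3 + 953/2038*1/15 = 249/2038 = pi_1  (ok)
  237/1019*1/5 + 249/2038*1/3 + 181/1019*1/3 + 953/2038*1/15 = 181/1019 = pi_2  (ok)
  237/1019*8/15 + 249/2038*1/15 + 181/1019*2/15 + 953/2038*2/3 = 953/2038 = pi_3  (ok)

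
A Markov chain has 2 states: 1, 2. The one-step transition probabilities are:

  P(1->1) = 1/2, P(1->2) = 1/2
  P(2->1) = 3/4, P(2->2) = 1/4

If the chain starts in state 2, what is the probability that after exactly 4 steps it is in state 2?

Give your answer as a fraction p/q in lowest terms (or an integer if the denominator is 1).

Computing P^4 by repeated multiplication:
P^1 =
  1: [1/2, 1/2]
  2: [3/4, 1/4]
P^2 =
  1: [5/8, 3/8]
  2: [9/16, 7/16]
P^3 =
  1: [19/32, 13/32]
  2: [39/64, 25/64]
P^4 =
  1: [77/128, 51/128]
  2: [153/256, 103/256]

(P^4)[2 -> 2] = 103/256

Answer: 103/256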